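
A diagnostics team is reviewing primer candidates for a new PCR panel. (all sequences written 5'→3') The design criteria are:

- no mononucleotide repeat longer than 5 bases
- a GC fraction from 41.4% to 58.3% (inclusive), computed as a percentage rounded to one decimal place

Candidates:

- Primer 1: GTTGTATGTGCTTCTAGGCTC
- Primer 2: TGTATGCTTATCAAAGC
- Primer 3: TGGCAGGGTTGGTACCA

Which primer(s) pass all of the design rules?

Primer 1 only.

Primer 1 (21 nt, A=2 T=9 G=6 C=4): longest run = 2 ✓; GC 10/21 = 47.6% ✓ — passes.
Primer 2 (17 nt, A=5 T=6 G=3 C=3): longest run = 3 ✓; GC 6/17 = 35.3%, outside 41.4–58.3% ✗ — fails.
Primer 3 (17 nt, A=3 T=4 G=7 C=3): longest run = 3 ✓; GC 10/17 = 58.8%, outside 41.4–58.3% ✗ — fails.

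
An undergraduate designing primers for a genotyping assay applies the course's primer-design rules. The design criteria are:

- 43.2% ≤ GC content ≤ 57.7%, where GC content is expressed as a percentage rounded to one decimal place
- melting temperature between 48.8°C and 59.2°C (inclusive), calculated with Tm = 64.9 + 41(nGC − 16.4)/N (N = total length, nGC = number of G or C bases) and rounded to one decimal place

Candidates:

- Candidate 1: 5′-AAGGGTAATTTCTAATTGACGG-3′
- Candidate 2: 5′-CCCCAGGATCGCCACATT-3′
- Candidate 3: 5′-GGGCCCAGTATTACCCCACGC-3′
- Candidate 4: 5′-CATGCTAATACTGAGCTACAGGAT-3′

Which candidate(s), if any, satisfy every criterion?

None of the candidates satisfy all criteria.

Candidate 1 (22 nt, A=7 T=7 G=6 C=2): GC 8/22 = 36.4%, outside 43.2–57.7% ✗; Tm = 64.9 + 41·(8 − 16.4)/22 = 49.2°C ✓ — fails.
Candidate 2 (18 nt, A=4 T=3 G=3 C=8): GC 11/18 = 61.1%, outside 43.2–57.7% ✗; Tm = 64.9 + 41·(11 − 16.4)/18 = 52.6°C ✓ — fails.
Candidate 3 (21 nt, A=4 T=3 G=5 C=9): GC 14/21 = 66.7%, outside 43.2–57.7% ✗; Tm = 64.9 + 41·(14 − 16.4)/21 = 60.2°C, outside 48.8–59.2°C ✗ — fails.
Candidate 4 (24 nt, A=8 T=6 G=5 C=5): GC 10/24 = 41.7%, outside 43.2–57.7% ✗; Tm = 64.9 + 41·(10 − 16.4)/24 = 54.0°C ✓ — fails.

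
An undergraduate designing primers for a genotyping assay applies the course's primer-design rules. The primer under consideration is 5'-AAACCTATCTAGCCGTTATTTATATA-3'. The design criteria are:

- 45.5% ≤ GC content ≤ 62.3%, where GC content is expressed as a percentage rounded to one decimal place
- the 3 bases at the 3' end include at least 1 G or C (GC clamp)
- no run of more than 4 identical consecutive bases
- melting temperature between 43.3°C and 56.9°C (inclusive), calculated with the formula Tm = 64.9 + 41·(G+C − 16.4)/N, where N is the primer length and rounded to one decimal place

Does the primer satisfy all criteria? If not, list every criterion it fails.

Fails: GC content, GC clamp.

Base counts: A=9, T=10, G=2, C=5 (length 26).
GC content: GC 7/26 = 26.9%, outside 45.5–62.3% ✗
GC clamp: 3' end ATA has 0 G/C, need ≥1 ✗
homopolymer run: longest run = 3 ✓
Tm: Tm = 64.9 + 41·(7 − 16.4)/26 = 50.1°C ✓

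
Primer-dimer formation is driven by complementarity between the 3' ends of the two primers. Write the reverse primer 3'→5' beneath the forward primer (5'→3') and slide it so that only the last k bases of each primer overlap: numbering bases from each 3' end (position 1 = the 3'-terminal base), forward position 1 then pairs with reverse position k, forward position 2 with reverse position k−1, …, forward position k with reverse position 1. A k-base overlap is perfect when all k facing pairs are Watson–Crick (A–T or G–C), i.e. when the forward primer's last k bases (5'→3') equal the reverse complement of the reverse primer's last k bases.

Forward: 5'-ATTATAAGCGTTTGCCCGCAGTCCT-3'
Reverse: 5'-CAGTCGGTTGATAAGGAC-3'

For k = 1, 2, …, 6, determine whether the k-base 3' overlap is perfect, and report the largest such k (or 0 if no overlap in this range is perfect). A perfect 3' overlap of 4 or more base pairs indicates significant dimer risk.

Longest perfect overlap: 5 complementary base pairs; significant dimer risk (threshold 4).

Last 6 bases (5'→3') — forward …AGTCCT, reverse …AAGGAC.
Reverse complement of the reverse primer's last 6 bases: GTCCTT; its first k bases are the reverse complement of the reverse primer's last k bases, so a perfect k-base overlap needs the forward primer's last k bases to equal them.
Comparing (forward last k vs required): k=1: T vs G ✗; k=2: CT vs GT ✗; k=3: CCT vs GTC ✗; k=4: TCCT vs GTCC ✗; k=5: GTCCT vs GTCCT ✓; k=6: AGTCCT vs GTCCTT ✗.
Only k = 5 is perfect, so the longest perfect 3' overlap is 5.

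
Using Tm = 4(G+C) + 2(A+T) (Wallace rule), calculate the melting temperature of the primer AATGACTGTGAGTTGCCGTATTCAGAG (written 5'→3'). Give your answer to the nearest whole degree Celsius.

Base counts: A=7, T=8, G=8, C=4 (length 27).
Tm = 2·(7+8) + 4·(8+4) = 2·15 + 4·12 = 30 + 48 = 78°C.

78°C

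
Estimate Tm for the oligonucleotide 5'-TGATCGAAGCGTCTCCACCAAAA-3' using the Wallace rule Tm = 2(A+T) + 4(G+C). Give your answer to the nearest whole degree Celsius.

Base counts: A=8, T=4, G=4, C=7 (length 23).
Tm = 2·(8+4) + 4·(4+7) = 2·12 + 4·11 = 24 + 44 = 68°C.

68°C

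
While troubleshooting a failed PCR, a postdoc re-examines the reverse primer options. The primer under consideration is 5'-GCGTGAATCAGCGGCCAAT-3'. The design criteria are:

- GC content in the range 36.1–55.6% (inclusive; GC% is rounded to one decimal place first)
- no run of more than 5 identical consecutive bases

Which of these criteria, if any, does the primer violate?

Base counts: A=5, T=3, G=6, C=5 (length 19).
GC content: GC 11/19 = 57.9%, outside 36.1–55.6% ✗
homopolymer run: longest run = 2 ✓

Fails: GC content.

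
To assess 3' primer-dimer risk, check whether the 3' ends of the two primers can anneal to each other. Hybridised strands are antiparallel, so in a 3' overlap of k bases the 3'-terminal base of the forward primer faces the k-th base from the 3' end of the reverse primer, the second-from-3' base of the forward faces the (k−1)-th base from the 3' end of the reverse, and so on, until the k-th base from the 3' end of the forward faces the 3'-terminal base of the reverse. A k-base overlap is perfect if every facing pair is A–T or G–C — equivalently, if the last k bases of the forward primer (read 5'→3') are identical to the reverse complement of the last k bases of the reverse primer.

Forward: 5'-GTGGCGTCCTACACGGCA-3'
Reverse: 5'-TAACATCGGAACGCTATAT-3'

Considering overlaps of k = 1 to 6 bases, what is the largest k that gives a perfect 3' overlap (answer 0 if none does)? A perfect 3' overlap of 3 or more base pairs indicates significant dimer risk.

Last 6 bases (5'→3') — forward …ACGGCA, reverse …CTATAT.
Reverse complement of the reverse primer's last 6 bases: ATATAG; its first k bases are the reverse complement of the reverse primer's last k bases, so a perfect k-base overlap needs the forward primer's last k bases to equal them.
Comparing (forward last k vs required): k=1: A vs A ✓; k=2: CA vs AT ✗; k=3: GCA vs ATA ✗; k=4: GGCA vs ATAT ✗; k=5: CGGCA vs ATATA ✗; k=6: ACGGCA vs ATATAG ✗.
Only k = 1 is perfect, so the longest perfect 3' overlap is 1.

Longest perfect overlap: 1 complementary base pair; below the dimer-risk threshold (threshold 3).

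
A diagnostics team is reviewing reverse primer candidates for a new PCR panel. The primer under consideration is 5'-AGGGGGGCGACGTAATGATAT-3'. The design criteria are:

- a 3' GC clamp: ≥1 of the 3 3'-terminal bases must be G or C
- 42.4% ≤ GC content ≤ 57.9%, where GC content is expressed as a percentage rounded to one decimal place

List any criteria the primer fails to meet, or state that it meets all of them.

Fails: GC clamp.

Base counts: A=6, T=4, G=9, C=2 (length 21).
GC clamp: 3' end TAT has 0 G/C, need ≥1 ✗
GC content: GC 11/21 = 52.4% ✓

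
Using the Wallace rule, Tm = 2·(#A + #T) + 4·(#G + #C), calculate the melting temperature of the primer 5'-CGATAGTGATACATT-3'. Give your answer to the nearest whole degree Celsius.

40°C

Base counts: A=5, T=5, G=3, C=2 (length 15).
Tm = 2·(5+5) + 4·(3+2) = 2·10 + 4·5 = 20 + 20 = 40°C.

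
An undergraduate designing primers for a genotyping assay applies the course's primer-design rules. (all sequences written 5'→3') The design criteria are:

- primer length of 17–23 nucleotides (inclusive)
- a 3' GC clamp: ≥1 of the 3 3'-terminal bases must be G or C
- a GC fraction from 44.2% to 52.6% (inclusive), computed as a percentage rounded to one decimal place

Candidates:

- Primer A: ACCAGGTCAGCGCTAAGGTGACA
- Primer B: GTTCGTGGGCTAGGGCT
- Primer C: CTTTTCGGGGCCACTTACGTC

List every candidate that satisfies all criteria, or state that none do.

Primer A (23 nt, A=7 T=3 G=7 C=6): length 23 ✓; 3' end ACA has 1 G/C ✓; GC 13/23 = 56.5%, outside 44.2–52.6% ✗ — fails.
Primer B (17 nt, A=1 T=5 G=8 C=3): length 17 ✓; 3' end GCT has 2 G/C ✓; GC 11/17 = 64.7%, outside 44.2–52.6% ✗ — fails.
Primer C (21 nt, A=2 T=7 G=5 C=7): length 21 ✓; 3' end GTC has 2 G/C ✓; GC 12/21 = 57.1%, outside 44.2–52.6% ✗ — fails.

None of the candidates satisfy all criteria.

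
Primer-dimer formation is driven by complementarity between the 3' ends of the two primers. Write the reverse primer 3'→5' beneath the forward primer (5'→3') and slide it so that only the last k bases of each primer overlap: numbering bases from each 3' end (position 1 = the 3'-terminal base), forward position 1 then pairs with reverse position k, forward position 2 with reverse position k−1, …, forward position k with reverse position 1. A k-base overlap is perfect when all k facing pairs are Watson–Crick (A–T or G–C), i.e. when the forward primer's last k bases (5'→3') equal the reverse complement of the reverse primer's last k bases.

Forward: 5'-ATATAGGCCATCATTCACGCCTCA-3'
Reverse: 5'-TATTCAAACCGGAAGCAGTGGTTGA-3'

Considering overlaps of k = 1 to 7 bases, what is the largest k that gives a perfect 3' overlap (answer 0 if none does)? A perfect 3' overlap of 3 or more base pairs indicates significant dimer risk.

Longest perfect overlap: 3 complementary base pairs; significant dimer risk (threshold 3).

Last 7 bases (5'→3') — forward …CGCCTCA, reverse …TGGTTGA.
Reverse complement of the reverse primer's last 7 bases: TCAACCA; its first k bases are the reverse complement of the reverse primer's last k bases, so a perfect k-base overlap needs the forward primer's last k bases to equal them.
Comparing (forward last k vs required): k=1: A vs T ✗; k=2: CA vs TC ✗; k=3: TCA vs TCA ✓; k=4: CTCA vs TCAA ✗; k=5: CCTCA vs TCAAC ✗; k=6: GCCTCA vs TCAACC ✗; k=7: CGCCTCA vs TCAACCA ✗.
Only k = 3 is perfect, so the longest perfect 3' overlap is 3.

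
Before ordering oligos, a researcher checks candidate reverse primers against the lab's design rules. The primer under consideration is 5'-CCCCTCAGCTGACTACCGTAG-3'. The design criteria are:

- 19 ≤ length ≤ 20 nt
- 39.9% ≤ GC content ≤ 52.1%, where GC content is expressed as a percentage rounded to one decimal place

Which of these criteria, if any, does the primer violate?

Fails: length, GC content.

Base counts: A=4, T=4, G=4, C=9 (length 21).
length: length 21, outside 19–20 ✗
GC content: GC 13/21 = 61.9%, outside 39.9–52.1% ✗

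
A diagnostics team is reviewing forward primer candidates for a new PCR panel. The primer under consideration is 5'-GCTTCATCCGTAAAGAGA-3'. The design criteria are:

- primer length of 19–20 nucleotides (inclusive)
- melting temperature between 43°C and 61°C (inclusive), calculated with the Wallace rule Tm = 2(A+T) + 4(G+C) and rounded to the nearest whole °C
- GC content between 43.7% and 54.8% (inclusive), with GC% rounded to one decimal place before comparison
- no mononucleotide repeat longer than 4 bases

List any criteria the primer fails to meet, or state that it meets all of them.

Fails: length.

Base counts: A=6, T=4, G=4, C=4 (length 18).
length: length 18, outside 19–20 ✗
Tm: Tm = 2·10 + 4·8 = 52°C ✓
GC content: GC 8/18 = 44.4% ✓
homopolymer run: longest run = 3 ✓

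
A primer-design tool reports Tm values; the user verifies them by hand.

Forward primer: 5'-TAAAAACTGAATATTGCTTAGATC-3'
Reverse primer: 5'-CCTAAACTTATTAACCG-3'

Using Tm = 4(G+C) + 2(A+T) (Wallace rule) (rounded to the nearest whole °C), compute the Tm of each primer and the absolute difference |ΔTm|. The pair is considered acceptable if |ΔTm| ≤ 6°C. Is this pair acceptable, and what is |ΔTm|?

|ΔTm| = 14°C; the pair is not acceptable.

Forward: A=10 T=8 G=3 C=3 → Tm = 2·18 + 4·6 = 60°C.
Reverse: A=6 T=5 G=1 C=5 → Tm = 2·11 + 4·6 = 46°C.
|ΔTm| = |60 − 46| = 14°C, > 6°C.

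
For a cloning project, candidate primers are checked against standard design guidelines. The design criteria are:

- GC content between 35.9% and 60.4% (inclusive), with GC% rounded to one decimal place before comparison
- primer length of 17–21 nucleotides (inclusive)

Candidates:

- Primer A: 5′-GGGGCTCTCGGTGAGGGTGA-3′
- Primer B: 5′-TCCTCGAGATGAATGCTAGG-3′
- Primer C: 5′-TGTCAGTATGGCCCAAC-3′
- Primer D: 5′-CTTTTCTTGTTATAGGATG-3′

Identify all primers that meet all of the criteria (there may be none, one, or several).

Primer B and Primer C.

Primer A (20 nt, A=2 T=4 G=11 C=3): GC 14/20 = 70.0%, outside 35.9–60.4% ✗; length 20 ✓ — fails.
Primer B (20 nt, A=5 T=5 G=6 C=4): GC 10/20 = 50.0% ✓; length 20 ✓ — passes.
Primer C (17 nt, A=4 T=4 G=4 C=5): GC 9/17 = 52.9% ✓; length 17 ✓ — passes.
Primer D (19 nt, A=3 T=10 G=4 C=2): GC 6/19 = 31.6%, outside 35.9–60.4% ✗; length 19 ✓ — fails.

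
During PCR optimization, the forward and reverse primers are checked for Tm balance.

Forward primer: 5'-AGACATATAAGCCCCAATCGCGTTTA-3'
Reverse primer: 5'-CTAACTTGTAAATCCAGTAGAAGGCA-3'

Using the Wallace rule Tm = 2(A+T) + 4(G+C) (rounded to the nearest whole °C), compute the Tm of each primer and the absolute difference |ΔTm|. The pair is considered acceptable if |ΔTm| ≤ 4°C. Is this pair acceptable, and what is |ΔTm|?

|ΔTm| = 2°C; the pair is acceptable.

Forward: A=9 T=6 G=4 C=7 → Tm = 2·15 + 4·11 = 74°C.
Reverse: A=10 T=6 G=5 C=5 → Tm = 2·16 + 4·10 = 72°C.
|ΔTm| = |74 − 72| = 2°C, ≤ 4°C.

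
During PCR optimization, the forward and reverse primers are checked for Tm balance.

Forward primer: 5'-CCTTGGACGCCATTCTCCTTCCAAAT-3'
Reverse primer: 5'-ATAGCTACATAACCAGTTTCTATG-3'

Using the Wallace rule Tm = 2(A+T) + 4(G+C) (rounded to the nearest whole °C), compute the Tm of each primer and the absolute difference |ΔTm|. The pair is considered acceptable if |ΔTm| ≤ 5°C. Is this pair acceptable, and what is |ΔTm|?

Forward: A=5 T=8 G=3 C=10 → Tm = 2·13 + 4·13 = 78°C.
Reverse: A=8 T=8 G=3 C=5 → Tm = 2·16 + 4·8 = 64°C.
|ΔTm| = |78 − 64| = 14°C, > 5°C.

|ΔTm| = 14°C; the pair is not acceptable.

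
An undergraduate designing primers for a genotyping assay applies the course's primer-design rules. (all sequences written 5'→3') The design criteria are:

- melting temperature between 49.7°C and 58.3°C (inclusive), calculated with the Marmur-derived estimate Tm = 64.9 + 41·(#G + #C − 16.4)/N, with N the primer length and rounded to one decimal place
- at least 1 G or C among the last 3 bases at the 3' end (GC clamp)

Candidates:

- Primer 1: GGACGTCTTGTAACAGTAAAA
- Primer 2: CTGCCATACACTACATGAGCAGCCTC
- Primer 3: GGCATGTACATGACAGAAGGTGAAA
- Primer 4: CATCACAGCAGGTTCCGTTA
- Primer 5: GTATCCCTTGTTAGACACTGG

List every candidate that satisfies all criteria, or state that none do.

Primer 5 only.

Primer 1 (21 nt, A=8 T=5 G=5 C=3): Tm = 64.9 + 41·(8 − 16.4)/21 = 48.5°C, outside 49.7–58.3°C ✗; 3' end AAA has 0 G/C, need ≥1 ✗ — fails.
Primer 2 (26 nt, A=7 T=5 G=4 C=10): Tm = 64.9 + 41·(14 − 16.4)/26 = 61.1°C, outside 49.7–58.3°C ✗; 3' end CTC has 2 G/C ✓ — fails.
Primer 3 (25 nt, A=10 T=4 G=8 C=3): Tm = 64.9 + 41·(11 − 16.4)/25 = 56.0°C ✓; 3' end AAA has 0 G/C, need ≥1 ✗ — fails.
Primer 4 (20 nt, A=5 T=5 G=4 C=6): Tm = 64.9 + 41·(10 − 16.4)/20 = 51.8°C ✓; 3' end TTA has 0 G/C, need ≥1 ✗ — fails.
Primer 5 (21 nt, A=4 T=7 G=5 C=5): Tm = 64.9 + 41·(10 − 16.4)/21 = 52.4°C ✓; 3' end TGG has 2 G/C ✓ — passes.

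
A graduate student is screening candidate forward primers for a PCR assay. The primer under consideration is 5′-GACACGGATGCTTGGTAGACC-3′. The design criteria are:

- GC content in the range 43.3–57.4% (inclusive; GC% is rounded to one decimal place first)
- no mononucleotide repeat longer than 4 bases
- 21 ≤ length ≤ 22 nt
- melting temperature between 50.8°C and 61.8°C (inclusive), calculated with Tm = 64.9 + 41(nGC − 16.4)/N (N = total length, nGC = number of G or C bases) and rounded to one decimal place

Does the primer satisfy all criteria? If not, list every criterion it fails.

Base counts: A=5, T=4, G=7, C=5 (length 21).
GC content: GC 12/21 = 57.1% ✓
homopolymer run: longest run = 2 ✓
length: length 21 ✓
Tm: Tm = 64.9 + 41·(12 − 16.4)/21 = 56.3°C ✓

Meets all criteria.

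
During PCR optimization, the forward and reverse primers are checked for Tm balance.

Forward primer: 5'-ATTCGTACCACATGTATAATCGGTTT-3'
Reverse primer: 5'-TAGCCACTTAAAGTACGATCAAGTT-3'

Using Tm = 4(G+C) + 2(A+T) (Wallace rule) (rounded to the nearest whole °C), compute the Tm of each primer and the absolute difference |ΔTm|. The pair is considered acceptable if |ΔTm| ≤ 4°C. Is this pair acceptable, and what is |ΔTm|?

|ΔTm| = 2°C; the pair is acceptable.

Forward: A=7 T=10 G=4 C=5 → Tm = 2·17 + 4·9 = 70°C.
Reverse: A=9 T=7 G=4 C=5 → Tm = 2·16 + 4·9 = 68°C.
|ΔTm| = |70 − 68| = 2°C, ≤ 4°C.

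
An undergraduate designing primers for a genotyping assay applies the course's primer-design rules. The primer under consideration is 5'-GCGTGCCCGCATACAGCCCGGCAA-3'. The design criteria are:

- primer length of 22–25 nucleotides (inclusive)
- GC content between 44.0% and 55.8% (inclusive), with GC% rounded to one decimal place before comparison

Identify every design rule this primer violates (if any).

Base counts: A=5, T=2, G=7, C=10 (length 24).
length: length 24 ✓
GC content: GC 17/24 = 70.8%, outside 44.0–55.8% ✗

Fails: GC content.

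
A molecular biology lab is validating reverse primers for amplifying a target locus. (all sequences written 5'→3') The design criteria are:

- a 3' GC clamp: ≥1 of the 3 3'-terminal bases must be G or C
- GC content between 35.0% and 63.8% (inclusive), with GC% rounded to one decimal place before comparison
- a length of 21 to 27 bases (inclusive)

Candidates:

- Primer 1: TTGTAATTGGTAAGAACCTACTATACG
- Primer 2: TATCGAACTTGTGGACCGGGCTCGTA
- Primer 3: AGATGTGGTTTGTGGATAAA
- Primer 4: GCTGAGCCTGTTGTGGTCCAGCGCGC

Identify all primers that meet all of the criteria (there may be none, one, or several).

Primer 1 (27 nt, A=9 T=9 G=5 C=4): 3' end ACG has 2 G/C ✓; GC 9/27 = 33.3%, outside 35.0–63.8% ✗; length 27 ✓ — fails.
Primer 2 (26 nt, A=5 T=7 G=8 C=6): 3' end GTA has 1 G/C ✓; GC 14/26 = 53.8% ✓; length 26 ✓ — passes.
Primer 3 (20 nt, A=6 T=7 G=7 C=0): 3' end AAA has 0 G/C, need ≥1 ✗; GC 7/20 = 35.0% ✓; length 20, outside 21–27 ✗ — fails.
Primer 4 (26 nt, A=2 T=6 G=10 C=8): 3' end CGC has 3 G/C ✓; GC 18/26 = 69.2%, outside 35.0–63.8% ✗; length 26 ✓ — fails.

Primer 2 only.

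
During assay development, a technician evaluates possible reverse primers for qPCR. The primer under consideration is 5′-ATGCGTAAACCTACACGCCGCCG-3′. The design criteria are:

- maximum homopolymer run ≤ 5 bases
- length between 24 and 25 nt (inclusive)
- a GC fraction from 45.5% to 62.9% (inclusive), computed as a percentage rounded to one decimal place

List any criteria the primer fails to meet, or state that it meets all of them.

Fails: length.

Base counts: A=6, T=3, G=5, C=9 (length 23).
homopolymer run: longest run = 3 ✓
length: length 23, outside 24–25 ✗
GC content: GC 14/23 = 60.9% ✓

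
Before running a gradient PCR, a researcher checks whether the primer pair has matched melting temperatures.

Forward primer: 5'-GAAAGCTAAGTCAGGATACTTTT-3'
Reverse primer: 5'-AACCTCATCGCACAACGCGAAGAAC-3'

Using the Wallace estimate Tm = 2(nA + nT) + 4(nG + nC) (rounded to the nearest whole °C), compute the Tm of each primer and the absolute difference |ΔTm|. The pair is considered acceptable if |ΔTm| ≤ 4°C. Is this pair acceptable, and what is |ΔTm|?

|ΔTm| = 14°C; the pair is not acceptable.

Forward: A=8 T=7 G=5 C=3 → Tm = 2·15 + 4·8 = 62°C.
Reverse: A=10 T=2 G=4 C=9 → Tm = 2·12 + 4·13 = 76°C.
|ΔTm| = |62 − 76| = 14°C, > 4°C.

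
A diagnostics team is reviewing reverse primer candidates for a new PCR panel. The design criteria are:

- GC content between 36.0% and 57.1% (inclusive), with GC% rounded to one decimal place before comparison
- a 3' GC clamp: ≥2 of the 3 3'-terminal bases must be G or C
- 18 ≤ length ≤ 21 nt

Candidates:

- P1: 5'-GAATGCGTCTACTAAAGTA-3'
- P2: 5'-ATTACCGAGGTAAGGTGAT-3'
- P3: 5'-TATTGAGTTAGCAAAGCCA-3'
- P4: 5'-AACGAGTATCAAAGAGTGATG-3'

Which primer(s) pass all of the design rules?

P1 (19 nt, A=7 T=5 G=4 C=3): GC 7/19 = 36.8% ✓; 3' end GTA has 1 G/C, need ≥2 ✗; length 19 ✓ — fails.
P2 (19 nt, A=6 T=5 G=6 C=2): GC 8/19 = 42.1% ✓; 3' end GAT has 1 G/C, need ≥2 ✗; length 19 ✓ — fails.
P3 (19 nt, A=7 T=5 G=4 C=3): GC 7/19 = 36.8% ✓; 3' end CCA has 2 G/C ✓; length 19 ✓ — passes.
P4 (21 nt, A=9 T=4 G=6 C=2): GC 8/21 = 38.1% ✓; 3' end ATG has 1 G/C, need ≥2 ✗; length 21 ✓ — fails.

P3 only.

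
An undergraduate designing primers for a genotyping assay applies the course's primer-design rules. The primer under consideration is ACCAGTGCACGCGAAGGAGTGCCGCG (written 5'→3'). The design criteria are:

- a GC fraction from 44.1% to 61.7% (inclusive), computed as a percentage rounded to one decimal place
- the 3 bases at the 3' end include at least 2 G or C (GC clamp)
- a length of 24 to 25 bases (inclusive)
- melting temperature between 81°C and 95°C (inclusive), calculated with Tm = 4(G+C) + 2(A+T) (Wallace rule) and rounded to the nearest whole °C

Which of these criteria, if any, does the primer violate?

Base counts: A=6, T=2, G=10, C=8 (length 26).
GC content: GC 18/26 = 69.2%, outside 44.1–61.7% ✗
GC clamp: 3' end GCG has 3 G/C ✓
length: length 26, outside 24–25 ✗
Tm: Tm = 2·8 + 4·18 = 88°C ✓

Fails: GC content, length.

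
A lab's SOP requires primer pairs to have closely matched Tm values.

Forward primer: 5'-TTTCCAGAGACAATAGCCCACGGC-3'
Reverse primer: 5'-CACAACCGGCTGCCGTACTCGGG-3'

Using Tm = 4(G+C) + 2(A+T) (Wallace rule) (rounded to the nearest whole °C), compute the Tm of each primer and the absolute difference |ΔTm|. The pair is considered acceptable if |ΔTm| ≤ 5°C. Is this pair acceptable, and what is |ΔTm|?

Forward: A=7 T=4 G=5 C=8 → Tm = 2·11 + 4·13 = 74°C.
Reverse: A=4 T=3 G=7 C=9 → Tm = 2·7 + 4·16 = 78°C.
|ΔTm| = |74 − 78| = 4°C, ≤ 5°C.

|ΔTm| = 4°C; the pair is acceptable.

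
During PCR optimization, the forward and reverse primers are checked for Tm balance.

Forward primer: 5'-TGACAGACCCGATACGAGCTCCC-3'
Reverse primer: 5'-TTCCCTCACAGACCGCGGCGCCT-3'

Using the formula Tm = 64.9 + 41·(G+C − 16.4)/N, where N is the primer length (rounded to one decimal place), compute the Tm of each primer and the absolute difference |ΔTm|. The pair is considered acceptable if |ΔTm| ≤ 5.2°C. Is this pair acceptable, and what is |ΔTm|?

|ΔTm| = 3.6°C; the pair is acceptable.

Forward: G+C = 14, N = 23 → Tm = 64.9 + 41·(14 − 16.4)/23 = 60.6°C.
Reverse: G+C = 16, N = 23 → Tm = 64.9 + 41·(16 − 16.4)/23 = 64.2°C.
|ΔTm| = |60.6 − 64.2| = 3.6°C, ≤ 5.2°C.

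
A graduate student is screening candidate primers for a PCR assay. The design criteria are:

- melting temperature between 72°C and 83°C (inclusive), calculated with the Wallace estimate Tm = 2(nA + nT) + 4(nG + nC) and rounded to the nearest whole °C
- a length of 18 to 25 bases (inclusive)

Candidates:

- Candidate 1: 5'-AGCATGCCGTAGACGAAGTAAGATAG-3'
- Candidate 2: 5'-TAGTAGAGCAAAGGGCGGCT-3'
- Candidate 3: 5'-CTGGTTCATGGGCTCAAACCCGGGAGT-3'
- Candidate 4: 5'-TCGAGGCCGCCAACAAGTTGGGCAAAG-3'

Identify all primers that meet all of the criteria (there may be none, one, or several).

None of the candidates satisfy all criteria.

Candidate 1 (26 nt, A=10 T=4 G=8 C=4): Tm = 2·14 + 4·12 = 76°C ✓; length 26, outside 18–25 ✗ — fails.
Candidate 2 (20 nt, A=6 T=3 G=8 C=3): Tm = 2·9 + 4·11 = 62°C, outside 72–83°C ✗; length 20 ✓ — fails.
Candidate 3 (27 nt, A=5 T=6 G=9 C=7): Tm = 2·11 + 4·16 = 86°C, outside 72–83°C ✗; length 27, outside 18–25 ✗ — fails.
Candidate 4 (27 nt, A=8 T=3 G=9 C=7): Tm = 2·11 + 4·16 = 86°C, outside 72–83°C ✗; length 27, outside 18–25 ✗ — fails.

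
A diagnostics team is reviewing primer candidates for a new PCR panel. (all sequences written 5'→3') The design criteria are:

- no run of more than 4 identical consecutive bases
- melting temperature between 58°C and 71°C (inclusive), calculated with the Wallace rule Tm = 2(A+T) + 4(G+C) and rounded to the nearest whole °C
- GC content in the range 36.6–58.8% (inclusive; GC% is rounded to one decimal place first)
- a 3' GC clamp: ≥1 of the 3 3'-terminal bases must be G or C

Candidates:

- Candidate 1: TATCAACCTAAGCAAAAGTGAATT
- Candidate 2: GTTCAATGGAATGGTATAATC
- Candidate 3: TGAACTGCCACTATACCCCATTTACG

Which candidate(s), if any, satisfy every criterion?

None of the candidates satisfy all criteria.

Candidate 1 (24 nt, A=11 T=6 G=3 C=4): longest run = 4 ✓; Tm = 2·17 + 4·7 = 62°C ✓; GC 7/24 = 29.2%, outside 36.6–58.8% ✗; 3' end ATT has 0 G/C, need ≥1 ✗ — fails.
Candidate 2 (21 nt, A=7 T=7 G=5 C=2): longest run = 2 ✓; Tm = 2·14 + 4·7 = 56°C, outside 58–71°C ✗; GC 7/21 = 33.3%, outside 36.6–58.8% ✗; 3' end ATC has 1 G/C ✓ — fails.
Candidate 3 (26 nt, A=7 T=7 G=3 C=9): longest run = 4 ✓; Tm = 2·14 + 4·12 = 76°C, outside 58–71°C ✗; GC 12/26 = 46.2% ✓; 3' end ACG has 2 G/C ✓ — fails.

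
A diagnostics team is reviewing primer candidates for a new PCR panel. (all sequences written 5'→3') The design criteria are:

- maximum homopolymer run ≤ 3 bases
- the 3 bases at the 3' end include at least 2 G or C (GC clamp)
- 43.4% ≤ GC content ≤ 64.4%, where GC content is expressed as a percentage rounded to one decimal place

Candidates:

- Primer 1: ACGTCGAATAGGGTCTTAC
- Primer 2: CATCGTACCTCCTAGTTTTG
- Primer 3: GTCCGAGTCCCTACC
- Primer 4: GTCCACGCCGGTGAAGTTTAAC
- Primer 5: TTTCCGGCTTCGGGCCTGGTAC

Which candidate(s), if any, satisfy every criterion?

Primer 1 (19 nt, A=5 T=5 G=5 C=4): longest run = 3 ✓; 3' end TAC has 1 G/C, need ≥2 ✗; GC 9/19 = 47.4% ✓ — fails.
Primer 2 (20 nt, A=3 T=8 G=3 C=6): longest run = 4, exceeds 3 ✗; 3' end TTG has 1 G/C, need ≥2 ✗; GC 9/20 = 45.0% ✓ — fails.
Primer 3 (15 nt, A=2 T=3 G=3 C=7): longest run = 3 ✓; 3' end ACC has 2 G/C ✓; GC 10/15 = 66.7%, outside 43.4–64.4% ✗ — fails.
Primer 4 (22 nt, A=5 T=5 G=6 C=6): longest run = 3 ✓; 3' end AAC has 1 G/C, need ≥2 ✗; GC 12/22 = 54.5% ✓ — fails.
Primer 5 (22 nt, A=1 T=7 G=7 C=7): longest run = 3 ✓; 3' end TAC has 1 G/C, need ≥2 ✗; GC 14/22 = 63.6% ✓ — fails.

None of the candidates satisfy all criteria.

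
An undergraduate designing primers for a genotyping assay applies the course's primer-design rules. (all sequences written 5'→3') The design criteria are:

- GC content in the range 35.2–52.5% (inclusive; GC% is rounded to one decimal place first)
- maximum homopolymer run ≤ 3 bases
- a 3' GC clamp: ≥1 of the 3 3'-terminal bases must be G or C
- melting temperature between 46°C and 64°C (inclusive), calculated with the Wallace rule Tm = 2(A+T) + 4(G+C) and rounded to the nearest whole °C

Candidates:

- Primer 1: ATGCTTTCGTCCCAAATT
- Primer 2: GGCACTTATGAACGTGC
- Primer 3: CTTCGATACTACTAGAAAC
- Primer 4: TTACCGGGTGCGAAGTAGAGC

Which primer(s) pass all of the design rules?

Primer 1 (18 nt, A=4 T=7 G=2 C=5): GC 7/18 = 38.9% ✓; longest run = 3 ✓; 3' end ATT has 0 G/C, need ≥1 ✗; Tm = 2·11 + 4·7 = 50°C ✓ — fails.
Primer 2 (17 nt, A=4 T=4 G=5 C=4): GC 9/17 = 52.9%, outside 35.2–52.5% ✗; longest run = 2 ✓; 3' end TGC has 2 G/C ✓; Tm = 2·8 + 4·9 = 52°C ✓ — fails.
Primer 3 (19 nt, A=7 T=5 G=2 C=5): GC 7/19 = 36.8% ✓; longest run = 3 ✓; 3' end AAC has 1 G/C ✓; Tm = 2·12 + 4·7 = 52°C ✓ — passes.
Primer 4 (21 nt, A=5 T=4 G=8 C=4): GC 12/21 = 57.1%, outside 35.2–52.5% ✗; longest run = 3 ✓; 3' end AGC has 2 G/C ✓; Tm = 2·9 + 4·12 = 66°C, outside 46–64°C ✗ — fails.

Primer 3 only.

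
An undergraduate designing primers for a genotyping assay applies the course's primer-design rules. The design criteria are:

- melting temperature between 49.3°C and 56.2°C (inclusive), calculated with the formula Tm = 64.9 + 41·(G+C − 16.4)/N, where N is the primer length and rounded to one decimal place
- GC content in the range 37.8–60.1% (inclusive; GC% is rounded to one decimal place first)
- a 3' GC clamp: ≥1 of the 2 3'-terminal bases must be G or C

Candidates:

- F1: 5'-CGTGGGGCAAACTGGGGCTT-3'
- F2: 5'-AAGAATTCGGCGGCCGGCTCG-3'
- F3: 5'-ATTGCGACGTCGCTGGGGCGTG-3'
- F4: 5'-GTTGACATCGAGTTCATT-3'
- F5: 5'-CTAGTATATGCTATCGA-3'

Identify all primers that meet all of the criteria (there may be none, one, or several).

F1 (20 nt, A=3 T=4 G=9 C=4): Tm = 64.9 + 41·(13 − 16.4)/20 = 57.9°C, outside 49.3–56.2°C ✗; GC 13/20 = 65.0%, outside 37.8–60.1% ✗; 3' end TT has 0 G/C, need ≥1 ✗ — fails.
F2 (21 nt, A=4 T=3 G=8 C=6): Tm = 64.9 + 41·(14 − 16.4)/21 = 60.2°C, outside 49.3–56.2°C ✗; GC 14/21 = 66.7%, outside 37.8–60.1% ✗; 3' end CG has 2 G/C ✓ — fails.
F3 (22 nt, A=2 T=5 G=10 C=5): Tm = 64.9 + 41·(15 − 16.4)/22 = 62.3°C, outside 49.3–56.2°C ✗; GC 15/22 = 68.2%, outside 37.8–60.1% ✗; 3' end TG has 1 G/C ✓ — fails.
F4 (18 nt, A=4 T=7 G=4 C=3): Tm = 64.9 + 41·(7 − 16.4)/18 = 43.5°C, outside 49.3–56.2°C ✗; GC 7/18 = 38.9% ✓; 3' end TT has 0 G/C, need ≥1 ✗ — fails.
F5 (17 nt, A=5 T=6 G=3 C=3): Tm = 64.9 + 41·(6 − 16.4)/17 = 39.8°C, outside 49.3–56.2°C ✗; GC 6/17 = 35.3%, outside 37.8–60.1% ✗; 3' end GA has 1 G/C ✓ — fails.

None of the candidates satisfy all criteria.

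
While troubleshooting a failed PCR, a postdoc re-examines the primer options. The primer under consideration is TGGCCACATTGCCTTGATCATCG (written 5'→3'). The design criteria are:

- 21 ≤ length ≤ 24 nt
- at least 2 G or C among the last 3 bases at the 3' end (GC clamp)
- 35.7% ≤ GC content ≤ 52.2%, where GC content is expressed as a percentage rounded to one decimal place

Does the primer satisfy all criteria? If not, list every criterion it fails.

Base counts: A=4, T=7, G=5, C=7 (length 23).
length: length 23 ✓
GC clamp: 3' end TCG has 2 G/C ✓
GC content: GC 12/23 = 52.2% ✓

Meets all criteria.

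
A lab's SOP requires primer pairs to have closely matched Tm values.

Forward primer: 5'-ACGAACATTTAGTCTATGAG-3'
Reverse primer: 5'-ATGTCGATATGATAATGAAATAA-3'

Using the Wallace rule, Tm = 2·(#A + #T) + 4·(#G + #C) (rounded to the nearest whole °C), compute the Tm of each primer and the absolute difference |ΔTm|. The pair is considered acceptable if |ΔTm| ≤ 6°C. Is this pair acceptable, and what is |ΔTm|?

Forward: A=7 T=6 G=4 C=3 → Tm = 2·13 + 4·7 = 54°C.
Reverse: A=11 T=7 G=4 C=1 → Tm = 2·18 + 4·5 = 56°C.
|ΔTm| = |54 − 56| = 2°C, ≤ 6°C.

|ΔTm| = 2°C; the pair is acceptable.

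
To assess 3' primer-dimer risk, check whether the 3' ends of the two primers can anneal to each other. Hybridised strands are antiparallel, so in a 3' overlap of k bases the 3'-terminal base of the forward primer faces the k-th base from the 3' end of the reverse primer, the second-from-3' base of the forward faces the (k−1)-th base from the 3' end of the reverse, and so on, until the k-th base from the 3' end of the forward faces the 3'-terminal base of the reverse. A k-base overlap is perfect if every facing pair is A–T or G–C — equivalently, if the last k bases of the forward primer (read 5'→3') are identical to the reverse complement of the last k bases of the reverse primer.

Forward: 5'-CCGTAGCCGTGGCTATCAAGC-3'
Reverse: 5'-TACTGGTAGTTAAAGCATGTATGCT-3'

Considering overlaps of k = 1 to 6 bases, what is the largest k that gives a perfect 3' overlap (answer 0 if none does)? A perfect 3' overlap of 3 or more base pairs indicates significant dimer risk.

Longest perfect overlap: 3 complementary base pairs; significant dimer risk (threshold 3).

Last 6 bases (5'→3') — forward …TCAAGC, reverse …TATGCT.
Reverse complement of the reverse primer's last 6 bases: AGCATA; its first k bases are the reverse complement of the reverse primer's last k bases, so a perfect k-base overlap needs the forward primer's last k bases to equal them.
Comparing (forward last k vs required): k=1: C vs A ✗; k=2: GC vs AG ✗; k=3: AGC vs AGC ✓; k=4: AAGC vs AGCA ✗; k=5: CAAGC vs AGCAT ✗; k=6: TCAAGC vs AGCATA ✗.
Only k = 3 is perfect, so the longest perfect 3' overlap is 3.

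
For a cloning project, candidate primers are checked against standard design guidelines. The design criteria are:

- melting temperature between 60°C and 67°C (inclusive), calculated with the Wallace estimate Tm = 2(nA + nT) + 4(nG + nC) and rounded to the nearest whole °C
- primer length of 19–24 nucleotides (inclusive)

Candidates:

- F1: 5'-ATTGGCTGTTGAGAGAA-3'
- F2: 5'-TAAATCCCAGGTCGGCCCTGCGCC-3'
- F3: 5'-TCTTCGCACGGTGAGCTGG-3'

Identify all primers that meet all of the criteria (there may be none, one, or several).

F1 (17 nt, A=5 T=5 G=6 C=1): Tm = 2·10 + 4·7 = 48°C, outside 60–67°C ✗; length 17, outside 19–24 ✗ — fails.
F2 (24 nt, A=4 T=4 G=6 C=10): Tm = 2·8 + 4·16 = 80°C, outside 60–67°C ✗; length 24 ✓ — fails.
F3 (19 nt, A=2 T=5 G=7 C=5): Tm = 2·7 + 4·12 = 62°C ✓; length 19 ✓ — passes.

F3 only.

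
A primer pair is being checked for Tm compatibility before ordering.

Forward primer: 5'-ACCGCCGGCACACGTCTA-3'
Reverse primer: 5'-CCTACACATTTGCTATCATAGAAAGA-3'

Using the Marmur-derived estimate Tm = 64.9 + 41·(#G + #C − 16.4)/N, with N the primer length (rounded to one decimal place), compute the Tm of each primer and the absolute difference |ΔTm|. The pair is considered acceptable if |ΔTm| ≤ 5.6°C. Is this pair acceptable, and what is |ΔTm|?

Forward: G+C = 12, N = 18 → Tm = 64.9 + 41·(12 − 16.4)/18 = 54.9°C.
Reverse: G+C = 9, N = 26 → Tm = 64.9 + 41·(9 − 16.4)/26 = 53.2°C.
|ΔTm| = |54.9 − 53.2| = 1.7°C, ≤ 5.6°C.

|ΔTm| = 1.7°C; the pair is acceptable.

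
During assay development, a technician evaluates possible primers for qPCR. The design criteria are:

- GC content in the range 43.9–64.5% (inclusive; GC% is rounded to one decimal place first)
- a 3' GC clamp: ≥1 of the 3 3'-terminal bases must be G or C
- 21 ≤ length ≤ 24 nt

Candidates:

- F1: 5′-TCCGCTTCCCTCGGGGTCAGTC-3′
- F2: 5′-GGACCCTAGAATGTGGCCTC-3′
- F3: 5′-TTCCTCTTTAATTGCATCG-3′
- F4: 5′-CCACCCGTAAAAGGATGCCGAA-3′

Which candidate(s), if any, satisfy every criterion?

F4 only.

F1 (22 nt, A=1 T=6 G=6 C=9): GC 15/22 = 68.2%, outside 43.9–64.5% ✗; 3' end GTC has 2 G/C ✓; length 22 ✓ — fails.
F2 (20 nt, A=4 T=4 G=6 C=6): GC 12/20 = 60.0% ✓; 3' end CTC has 2 G/C ✓; length 20, outside 21–24 ✗ — fails.
F3 (19 nt, A=3 T=9 G=2 C=5): GC 7/19 = 36.8%, outside 43.9–64.5% ✗; 3' end TCG has 2 G/C ✓; length 19, outside 21–24 ✗ — fails.
F4 (22 nt, A=8 T=2 G=5 C=7): GC 12/22 = 54.5% ✓; 3' end GAA has 1 G/C ✓; length 22 ✓ — passes.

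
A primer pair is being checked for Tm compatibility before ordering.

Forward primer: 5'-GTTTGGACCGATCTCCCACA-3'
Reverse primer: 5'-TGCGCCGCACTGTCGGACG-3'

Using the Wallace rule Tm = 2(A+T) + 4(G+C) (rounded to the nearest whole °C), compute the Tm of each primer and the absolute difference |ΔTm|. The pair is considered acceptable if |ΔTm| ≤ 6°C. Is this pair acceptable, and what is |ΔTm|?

|ΔTm| = 4°C; the pair is acceptable.

Forward: A=4 T=5 G=4 C=7 → Tm = 2·9 + 4·11 = 62°C.
Reverse: A=2 T=3 G=7 C=7 → Tm = 2·5 + 4·14 = 66°C.
|ΔTm| = |62 − 66| = 4°C, ≤ 6°C.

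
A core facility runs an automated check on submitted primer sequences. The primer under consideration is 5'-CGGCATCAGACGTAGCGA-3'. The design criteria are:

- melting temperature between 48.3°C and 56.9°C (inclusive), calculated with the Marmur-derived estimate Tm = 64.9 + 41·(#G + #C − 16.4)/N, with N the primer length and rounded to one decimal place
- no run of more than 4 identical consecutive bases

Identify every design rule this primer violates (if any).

Base counts: A=5, T=2, G=6, C=5 (length 18).
Tm: Tm = 64.9 + 41·(11 − 16.4)/18 = 52.6°C ✓
homopolymer run: longest run = 2 ✓

Meets all criteria.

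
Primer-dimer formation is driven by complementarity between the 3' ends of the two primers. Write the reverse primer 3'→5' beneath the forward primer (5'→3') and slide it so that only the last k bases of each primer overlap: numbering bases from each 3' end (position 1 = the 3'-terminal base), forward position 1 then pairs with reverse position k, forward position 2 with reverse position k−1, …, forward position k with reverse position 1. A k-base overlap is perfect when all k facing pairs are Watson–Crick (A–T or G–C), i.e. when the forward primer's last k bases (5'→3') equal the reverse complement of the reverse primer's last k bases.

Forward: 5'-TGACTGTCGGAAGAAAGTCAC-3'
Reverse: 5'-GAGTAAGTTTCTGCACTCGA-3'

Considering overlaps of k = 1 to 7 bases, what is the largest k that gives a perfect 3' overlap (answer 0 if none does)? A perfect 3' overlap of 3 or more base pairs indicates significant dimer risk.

Last 7 bases (5'→3') — forward …AAGTCAC, reverse …CACTCGA.
Reverse complement of the reverse primer's last 7 bases: TCGAGTG; its first k bases are the reverse complement of the reverse primer's last k bases, so a perfect k-base overlap needs the forward primer's last k bases to equal them.
Comparing (forward last k vs required): k=1: C vs T ✗; k=2: AC vs TC ✗; k=3: CAC vs TCG ✗; k=4: TCAC vs TCGA ✗; k=5: GTCAC vs TCGAG ✗; k=6: AGTCAC vs TCGAGT ✗; k=7: AAGTCAC vs TCGAGTG ✗.
No overlap length from 1 to 7 is perfect, so the longest perfect 3' overlap is 0.

Longest perfect overlap: 0 complementary base pairs; below the dimer-risk threshold (threshold 3).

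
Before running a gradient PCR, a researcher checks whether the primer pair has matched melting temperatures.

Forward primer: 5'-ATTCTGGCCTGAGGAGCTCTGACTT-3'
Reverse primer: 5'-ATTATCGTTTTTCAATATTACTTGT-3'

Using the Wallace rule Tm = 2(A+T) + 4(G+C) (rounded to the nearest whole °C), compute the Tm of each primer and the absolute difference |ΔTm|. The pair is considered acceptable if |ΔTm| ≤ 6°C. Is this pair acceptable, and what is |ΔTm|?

Forward: A=4 T=8 G=7 C=6 → Tm = 2·12 + 4·13 = 76°C.
Reverse: A=6 T=14 G=2 C=3 → Tm = 2·20 + 4·5 = 60°C.
|ΔTm| = |76 − 60| = 16°C, > 6°C.

|ΔTm| = 16°C; the pair is not acceptable.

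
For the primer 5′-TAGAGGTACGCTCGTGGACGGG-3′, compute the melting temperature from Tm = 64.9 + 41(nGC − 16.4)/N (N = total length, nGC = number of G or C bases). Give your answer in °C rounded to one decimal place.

60.4°C

Base counts: A=4, T=4, G=10, C=4; G+C = 14, N = 22.
Tm = 64.9 + 41·(14 − 16.4)/22 = 64.9 + -98.40/22 = 60.4°C.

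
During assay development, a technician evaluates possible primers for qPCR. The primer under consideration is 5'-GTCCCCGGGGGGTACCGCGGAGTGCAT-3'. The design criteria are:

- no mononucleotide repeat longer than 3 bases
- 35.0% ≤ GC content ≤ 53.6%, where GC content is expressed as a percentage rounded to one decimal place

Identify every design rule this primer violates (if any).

Base counts: A=3, T=4, G=12, C=8 (length 27).
homopolymer run: longest run = 6, exceeds 3 ✗
GC content: GC 20/27 = 74.1%, outside 35.0–53.6% ✗

Fails: homopolymer run, GC content.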